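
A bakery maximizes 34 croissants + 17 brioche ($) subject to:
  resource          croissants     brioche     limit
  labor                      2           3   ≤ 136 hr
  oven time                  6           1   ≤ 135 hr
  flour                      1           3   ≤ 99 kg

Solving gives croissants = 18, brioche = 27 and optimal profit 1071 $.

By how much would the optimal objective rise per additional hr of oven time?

5

At the optimum: labor uses 117 of 136 (slack = 19); oven time uses 135 of 135 (binding); flour uses 99 of 99 (binding).
By complementary slackness, y = 0 for the non-binding constraint.
From A_Bᵀ y = c: 6·y_oven time + 1·y_flour = 34; 1·y_oven time + 3·y_flour = 17.
This yields shadow prices y_oven time = 5, y_flour = 4.
Shadow price of oven time = 5.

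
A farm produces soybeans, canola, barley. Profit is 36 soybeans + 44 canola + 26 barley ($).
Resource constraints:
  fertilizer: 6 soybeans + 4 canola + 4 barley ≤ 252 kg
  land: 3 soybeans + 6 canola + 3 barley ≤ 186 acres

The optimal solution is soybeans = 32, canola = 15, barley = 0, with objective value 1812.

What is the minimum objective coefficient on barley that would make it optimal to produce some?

Both fertilizer and land are binding at x*.
Dual feasibility on the basic columns requires 6·y_fertilizer + 3·y_land = 36, 4·y_fertilizer + 6·y_land = 44.
This yields shadow prices y_fertilizer = 3.5, y_land = 5.
barley enters the basis when its profit ≥ yᵀa₃ = 3.5·4 + 5·3 = 29.

29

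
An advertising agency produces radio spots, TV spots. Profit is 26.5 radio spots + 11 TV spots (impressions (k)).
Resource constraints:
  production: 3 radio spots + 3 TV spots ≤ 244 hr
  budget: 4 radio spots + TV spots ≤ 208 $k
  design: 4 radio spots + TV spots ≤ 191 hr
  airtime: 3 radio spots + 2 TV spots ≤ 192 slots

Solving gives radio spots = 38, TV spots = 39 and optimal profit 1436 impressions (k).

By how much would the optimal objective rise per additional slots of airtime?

3.5

At the optimum: production uses 231 of 244 (slack = 13); budget uses 191 of 208 (slack = 17); design uses 191 of 191 (binding); airtime uses 192 of 192 (binding).
By complementary slackness, y = 0 for the non-binding constraints.
Dual feasibility on the basic columns requires 4·y_design + 3·y_airtime = 26.5, 1·y_design + 2·y_airtime = 11.
This yields shadow prices y_design = 4, y_airtime = 3.5.
Shadow price of airtime = 3.5.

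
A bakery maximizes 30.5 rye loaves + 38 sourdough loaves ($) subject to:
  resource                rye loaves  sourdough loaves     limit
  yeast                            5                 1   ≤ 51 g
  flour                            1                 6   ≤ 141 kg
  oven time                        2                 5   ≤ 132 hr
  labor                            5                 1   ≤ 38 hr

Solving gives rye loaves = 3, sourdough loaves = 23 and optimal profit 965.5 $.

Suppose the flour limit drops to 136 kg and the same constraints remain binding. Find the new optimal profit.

Binding: flour and labor. Non-binding: yeast (13 unused), oven time (11 unused).
Since yeast, oven time are not tight, their duals are 0.
The binding rows give the dual system: 1·y_flour + 5·y_labor = 30.5 and 6·y_flour + 1·y_labor = 38.
→ y_flour = 5.5 and y_labor = 5.
Δz = y_flour·Δb = 5.5 × (-5) = -27.5, so new z* = 965.5 − 27.5 = 938.

938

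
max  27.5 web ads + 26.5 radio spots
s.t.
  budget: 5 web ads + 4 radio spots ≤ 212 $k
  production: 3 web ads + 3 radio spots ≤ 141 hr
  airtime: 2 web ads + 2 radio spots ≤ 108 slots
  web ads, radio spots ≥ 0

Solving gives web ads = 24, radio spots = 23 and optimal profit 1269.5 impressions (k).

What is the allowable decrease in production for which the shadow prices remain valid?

13.8

Binding constraints: budget, production. The basis is B = [[5,4],[3,3]] with det 3.
Per unit decrease in production, x* moves by d = (1.3333, -1.6667).
The basis stays optimal until radio spots reaches 0; allowable decrease = 13.8 hr.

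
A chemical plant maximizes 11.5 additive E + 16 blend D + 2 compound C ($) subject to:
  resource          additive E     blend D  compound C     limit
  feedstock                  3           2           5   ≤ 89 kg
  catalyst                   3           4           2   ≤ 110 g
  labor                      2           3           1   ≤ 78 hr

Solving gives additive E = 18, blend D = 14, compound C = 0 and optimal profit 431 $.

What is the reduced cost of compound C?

At the optimum: feedstock uses 82 of 89 (slack = 7); catalyst uses 110 of 110 (binding); labor uses 78 of 78 (binding).
Since feedstock is not tight, its dual is 0.
Dual feasibility on the basic columns requires 3·y_catalyst + 2·y_labor = 11.5, 4·y_catalyst + 3·y_labor = 16.
Solving: y_catalyst = 2.5, y_labor = 2.
Reduced cost of compound C: c₃ − yᵀa₃ = 2 − (2.5·2 + 2·1) = 2 − 7 = -5.

-5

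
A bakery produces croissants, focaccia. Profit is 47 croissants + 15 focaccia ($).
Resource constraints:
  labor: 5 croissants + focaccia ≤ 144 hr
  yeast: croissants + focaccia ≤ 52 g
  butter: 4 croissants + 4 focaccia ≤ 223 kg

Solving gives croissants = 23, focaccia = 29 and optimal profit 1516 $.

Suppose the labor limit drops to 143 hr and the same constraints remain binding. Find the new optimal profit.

Binding: labor and yeast. Non-binding: butter (15 unused).
Slack constraints have shadow price 0 (complementary slackness).
From A_Bᵀ y = c: 5·y_labor + 1·y_yeast = 47; 1·y_labor + 1·y_yeast = 15.
This yields shadow prices y_labor = 8, y_yeast = 7.
Δz = y_labor·Δb = 8 × (-1) = -8, so new z* = 1516 − 8 = 1508.

1508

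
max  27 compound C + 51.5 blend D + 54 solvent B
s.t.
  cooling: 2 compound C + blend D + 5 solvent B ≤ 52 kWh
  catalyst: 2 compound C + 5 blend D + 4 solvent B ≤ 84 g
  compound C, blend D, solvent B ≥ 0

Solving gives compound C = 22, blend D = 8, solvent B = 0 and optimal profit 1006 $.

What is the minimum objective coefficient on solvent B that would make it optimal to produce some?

58

Check each constraint at x*: cooling 52/52 (tight); catalyst 84/84 (tight).
Dual feasibility on the basic columns requires 2·y_cooling + 2·y_catalyst = 27, 1·y_cooling + 5·y_catalyst = 51.5.
→ y_cooling = 4 and y_catalyst = 9.5.
solvent B enters the basis when its profit ≥ yᵀa₃ = 4·5 + 9.5·4 = 58.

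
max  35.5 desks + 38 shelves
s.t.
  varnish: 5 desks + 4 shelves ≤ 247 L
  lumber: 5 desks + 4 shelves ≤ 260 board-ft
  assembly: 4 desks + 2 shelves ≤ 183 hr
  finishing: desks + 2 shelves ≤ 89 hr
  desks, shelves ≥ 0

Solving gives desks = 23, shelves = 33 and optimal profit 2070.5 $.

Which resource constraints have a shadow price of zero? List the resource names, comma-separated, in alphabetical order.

varnish: 247/247 (binding)
lumber: 247/260 (slack 13)
assembly: 158/183 (slack 25)
finishing: 89/89 (binding)
By complementary slackness, a constraint with positive slack has shadow price 0 → assembly, lumber.

assembly, lumber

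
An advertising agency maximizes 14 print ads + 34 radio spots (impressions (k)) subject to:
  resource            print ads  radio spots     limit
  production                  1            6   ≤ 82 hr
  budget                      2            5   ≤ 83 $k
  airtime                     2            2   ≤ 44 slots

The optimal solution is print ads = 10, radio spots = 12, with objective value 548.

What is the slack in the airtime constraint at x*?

airtime used = 2·10 + 2·12 = 44; slack = 44 − 44 = 0.

0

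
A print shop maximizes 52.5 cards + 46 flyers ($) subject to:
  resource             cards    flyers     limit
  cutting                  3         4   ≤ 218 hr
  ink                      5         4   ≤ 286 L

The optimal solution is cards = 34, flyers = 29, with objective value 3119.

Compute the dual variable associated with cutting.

2.5

At the optimum: cutting uses 218 of 218 (binding); ink uses 286 of 286 (binding).
The binding rows give the dual system: 3·y_cutting + 5·y_ink = 52.5 and 4·y_cutting + 4·y_ink = 46.
This yields shadow prices y_cutting = 2.5, y_ink = 9.
Shadow price of cutting = 2.5.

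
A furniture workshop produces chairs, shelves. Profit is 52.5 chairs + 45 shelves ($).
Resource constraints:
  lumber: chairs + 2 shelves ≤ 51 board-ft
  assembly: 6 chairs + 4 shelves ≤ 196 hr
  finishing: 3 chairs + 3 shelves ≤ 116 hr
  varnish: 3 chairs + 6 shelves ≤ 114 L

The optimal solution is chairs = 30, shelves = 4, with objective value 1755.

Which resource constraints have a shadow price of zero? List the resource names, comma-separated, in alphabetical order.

lumber: 38/51 (slack 13)
assembly: 196/196 (binding)
finishing: 102/116 (slack 14)
varnish: 114/114 (binding)
By complementary slackness, a constraint with positive slack has shadow price 0 → finishing, lumber.

finishing, lumber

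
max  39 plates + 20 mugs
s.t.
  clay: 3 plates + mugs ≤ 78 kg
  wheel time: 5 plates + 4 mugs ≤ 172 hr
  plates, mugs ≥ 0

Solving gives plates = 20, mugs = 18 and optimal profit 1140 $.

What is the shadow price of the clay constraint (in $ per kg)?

8

At the optimum: clay uses 78 of 78 (binding); wheel time uses 172 of 172 (binding).
Dual feasibility on the basic columns requires 3·y_clay + 5·y_wheel time = 39, 1·y_clay + 4·y_wheel time = 20.
→ y_clay = 8 and y_wheel time = 3.
Shadow price of clay = 8.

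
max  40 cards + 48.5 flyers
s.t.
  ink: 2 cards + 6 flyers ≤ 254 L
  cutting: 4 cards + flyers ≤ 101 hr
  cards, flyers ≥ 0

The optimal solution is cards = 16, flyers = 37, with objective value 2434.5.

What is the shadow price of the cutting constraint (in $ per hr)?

6.5

At the optimum: ink uses 254 of 254 (binding); cutting uses 101 of 101 (binding).
From A_Bᵀ y = c: 2·y_ink + 4·y_cutting = 40; 6·y_ink + 1·y_cutting = 48.5.
This yields shadow prices y_ink = 7, y_cutting = 6.5.
Shadow price of cutting = 6.5.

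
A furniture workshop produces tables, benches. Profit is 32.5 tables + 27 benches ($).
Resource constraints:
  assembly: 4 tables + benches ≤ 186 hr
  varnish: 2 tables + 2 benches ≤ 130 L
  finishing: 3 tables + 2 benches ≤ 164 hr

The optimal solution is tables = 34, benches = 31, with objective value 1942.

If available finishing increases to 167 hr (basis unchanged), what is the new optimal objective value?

At the optimum: assembly uses 167 of 186 (slack = 19); varnish uses 130 of 130 (binding); finishing uses 164 of 164 (binding).
Since assembly is not tight, its dual is 0.
Dual feasibility on the basic columns requires 2·y_varnish + 3·y_finishing = 32.5, 2·y_varnish + 2·y_finishing = 27.
This yields shadow prices y_varnish = 8, y_finishing = 5.5.
Δz = y_finishing·Δb = 5.5 × (3) = 16.5, so new z* = 1942 + 16.5 = 1958.5.

1958.5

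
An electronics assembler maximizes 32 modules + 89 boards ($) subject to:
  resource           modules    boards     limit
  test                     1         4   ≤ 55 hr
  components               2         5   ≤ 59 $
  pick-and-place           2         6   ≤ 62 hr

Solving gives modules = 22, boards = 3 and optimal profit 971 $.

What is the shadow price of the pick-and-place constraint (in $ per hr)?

9

Check each constraint at x*: test 34/55 (slack 21); components 59/59 (tight); pick-and-place 62/62 (tight).
Slack constraints have shadow price 0 (complementary slackness).
From A_Bᵀ y = c: 2·y_components + 2·y_pick-and-place = 32; 5·y_components + 6·y_pick-and-place = 89.
→ y_components = 7 and y_pick-and-place = 9.
Shadow price of pick-and-place = 9.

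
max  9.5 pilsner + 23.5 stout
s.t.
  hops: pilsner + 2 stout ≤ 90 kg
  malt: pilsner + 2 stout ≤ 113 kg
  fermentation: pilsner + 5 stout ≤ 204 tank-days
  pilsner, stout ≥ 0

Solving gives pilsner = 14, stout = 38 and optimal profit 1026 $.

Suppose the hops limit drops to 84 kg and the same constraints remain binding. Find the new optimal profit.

978

Binding: hops and fermentation. Non-binding: malt (23 unused).
Since malt is not tight, its dual is 0.
The binding rows give the dual system: 1·y_hops + 1·y_fermentation = 9.5 and 2·y_hops + 5·y_fermentation = 23.5.
Solving: y_hops = 8, y_fermentation = 1.5.
Δz = y_hops·Δb = 8 × (-6) = -48, so new z* = 1026 − 48 = 978.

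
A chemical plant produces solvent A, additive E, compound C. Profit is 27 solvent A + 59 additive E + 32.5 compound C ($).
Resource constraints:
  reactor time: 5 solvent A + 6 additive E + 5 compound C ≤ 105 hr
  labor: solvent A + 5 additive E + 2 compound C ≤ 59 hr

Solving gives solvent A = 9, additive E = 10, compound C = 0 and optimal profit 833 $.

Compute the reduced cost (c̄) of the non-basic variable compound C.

Check each constraint at x*: reactor time 105/105 (tight); labor 59/59 (tight).
Dual feasibility on the basic columns requires 5·y_reactor time + 1·y_labor = 27, 6·y_reactor time + 5·y_labor = 59.
Solving: y_reactor time = 4, y_labor = 7.
Reduced cost of compound C: c₃ − yᵀa₃ = 32.5 − (4·5 + 7·2) = 32.5 − 34 = -1.5.

-1.5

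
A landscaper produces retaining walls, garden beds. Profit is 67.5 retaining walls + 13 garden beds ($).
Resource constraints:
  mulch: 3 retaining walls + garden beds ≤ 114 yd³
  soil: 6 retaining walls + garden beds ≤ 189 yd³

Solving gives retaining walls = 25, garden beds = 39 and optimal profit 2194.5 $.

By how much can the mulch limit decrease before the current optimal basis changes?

19.5

Binding constraints: mulch, soil. The basis is B = [[3,1],[6,1]] with det -3.
Per unit decrease in mulch, x* moves by d = (0.3333, -2).
The basis stays optimal until garden beds reaches 0; allowable decrease = 19.5 yd³.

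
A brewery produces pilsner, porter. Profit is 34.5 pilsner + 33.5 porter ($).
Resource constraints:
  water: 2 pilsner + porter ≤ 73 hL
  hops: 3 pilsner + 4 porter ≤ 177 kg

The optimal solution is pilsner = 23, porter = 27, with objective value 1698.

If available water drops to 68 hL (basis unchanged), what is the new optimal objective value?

Check each constraint at x*: water 73/73 (tight); hops 177/177 (tight).
The binding rows give the dual system: 2·y_water + 3·y_hops = 34.5 and 1·y_water + 4·y_hops = 33.5.
Solving: y_water = 7.5, y_hops = 6.5.
Δz = y_water·Δb = 7.5 × (-5) = -37.5, so new z* = 1698 − 37.5 = 1660.5.

1660.5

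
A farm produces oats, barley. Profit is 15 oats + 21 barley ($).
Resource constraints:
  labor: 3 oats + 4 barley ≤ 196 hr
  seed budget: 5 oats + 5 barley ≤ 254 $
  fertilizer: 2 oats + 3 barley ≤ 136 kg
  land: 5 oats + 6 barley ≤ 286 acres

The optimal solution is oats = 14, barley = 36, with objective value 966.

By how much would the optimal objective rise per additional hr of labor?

0

Binding: fertilizer and land. Non-binding: labor (10 unused), seed budget (4 unused).
Since labor, seed budget are not tight, their duals are 0.
The binding rows give the dual system: 2·y_fertilizer + 5·y_land = 15 and 3·y_fertilizer + 6·y_land = 21.
This yields shadow prices y_fertilizer = 5, y_land = 1.
Shadow price of labor = 0.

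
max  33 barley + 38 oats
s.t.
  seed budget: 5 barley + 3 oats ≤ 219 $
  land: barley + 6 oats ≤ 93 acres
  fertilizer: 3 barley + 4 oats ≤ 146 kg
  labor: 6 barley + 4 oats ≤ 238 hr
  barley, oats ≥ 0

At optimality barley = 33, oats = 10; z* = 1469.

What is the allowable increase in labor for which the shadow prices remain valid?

16

Binding constraints: land, labor. The basis is B = [[1,6],[6,4]] with det -32.
Per unit increase in labor, x* moves by d = (0.1875, -0.03125).
The basis stays optimal until fertilizer becomes binding; allowable increase = 16 hr.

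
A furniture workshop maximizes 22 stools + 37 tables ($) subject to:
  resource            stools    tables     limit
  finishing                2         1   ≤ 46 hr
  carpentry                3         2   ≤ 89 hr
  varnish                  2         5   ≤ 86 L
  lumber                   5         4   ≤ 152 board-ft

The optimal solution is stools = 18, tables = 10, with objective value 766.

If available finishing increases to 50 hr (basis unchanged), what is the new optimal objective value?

784

Binding: finishing and varnish. Non-binding: carpentry (15 unused), lumber (22 unused).
Slack constraints have shadow price 0 (complementary slackness).
The binding rows give the dual system: 2·y_finishing + 2·y_varnish = 22 and 1·y_finishing + 5·y_varnish = 37.
Solving: y_finishing = 4.5, y_varnish = 6.5.
Δz = y_finishing·Δb = 4.5 × (4) = 18, so new z* = 766 + 18 = 784.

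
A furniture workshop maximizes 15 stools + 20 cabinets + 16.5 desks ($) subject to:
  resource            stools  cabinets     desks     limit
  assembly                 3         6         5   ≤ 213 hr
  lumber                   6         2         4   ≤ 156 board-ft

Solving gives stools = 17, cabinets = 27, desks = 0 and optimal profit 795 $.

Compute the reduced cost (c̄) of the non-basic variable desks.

-2.5

Check each constraint at x*: assembly 213/213 (tight); lumber 156/156 (tight).
From A_Bᵀ y = c: 3·y_assembly + 6·y_lumber = 15; 6·y_assembly + 2·y_lumber = 20.
This yields shadow prices y_assembly = 3, y_lumber = 1.
Reduced cost of desks: c₃ − yᵀa₃ = 16.5 − (3·5 + 1·4) = 16.5 − 19 = -2.5.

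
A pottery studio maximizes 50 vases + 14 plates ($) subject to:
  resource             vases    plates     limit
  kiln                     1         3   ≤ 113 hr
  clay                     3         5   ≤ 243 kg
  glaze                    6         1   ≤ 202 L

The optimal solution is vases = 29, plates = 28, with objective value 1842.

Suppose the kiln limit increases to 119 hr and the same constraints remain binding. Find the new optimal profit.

1854

Binding: kiln and glaze. Non-binding: clay (16 unused).
Since clay is not tight, its dual is 0.
The binding rows give the dual system: 1·y_kiln + 6·y_glaze = 50 and 3·y_kiln + 1·y_glaze = 14.
This yields shadow prices y_kiln = 2, y_glaze = 8.
Δz = y_kiln·Δb = 2 × (6) = 12, so new z* = 1842 + 12 = 1854.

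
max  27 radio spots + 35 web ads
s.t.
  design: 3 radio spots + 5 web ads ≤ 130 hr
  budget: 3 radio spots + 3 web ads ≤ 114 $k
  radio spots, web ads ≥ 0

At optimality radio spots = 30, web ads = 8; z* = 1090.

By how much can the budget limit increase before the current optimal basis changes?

Binding constraints: design, budget. The basis is B = [[3,5],[3,3]] with det -6.
Per unit increase in budget, x* moves by d = (0.8333, -0.5).
The basis stays optimal until web ads reaches 0; allowable increase = 16 $k.

16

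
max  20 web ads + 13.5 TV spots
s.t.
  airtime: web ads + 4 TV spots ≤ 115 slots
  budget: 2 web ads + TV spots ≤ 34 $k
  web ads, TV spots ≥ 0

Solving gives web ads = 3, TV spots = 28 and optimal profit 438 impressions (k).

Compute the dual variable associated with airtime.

1

At the optimum: airtime uses 115 of 115 (binding); budget uses 34 of 34 (binding).
Dual feasibility on the basic columns requires 1·y_airtime + 2·y_budget = 20, 4·y_airtime + 1·y_budget = 13.5.
This yields shadow prices y_airtime = 1, y_budget = 9.5.
Shadow price of airtime = 1.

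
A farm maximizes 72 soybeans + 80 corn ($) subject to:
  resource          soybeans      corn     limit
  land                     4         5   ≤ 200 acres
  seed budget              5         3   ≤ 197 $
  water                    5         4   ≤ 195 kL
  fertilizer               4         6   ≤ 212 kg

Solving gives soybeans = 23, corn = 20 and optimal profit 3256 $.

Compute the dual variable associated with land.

Binding: water and fertilizer. Non-binding: land (8 unused), seed budget (22 unused).
Since land, seed budget are not tight, their duals are 0.
The binding rows give the dual system: 5·y_water + 4·y_fertilizer = 72 and 4·y_water + 6·y_fertilizer = 80.
Solving: y_water = 8, y_fertilizer = 8.
Shadow price of land = 0.

0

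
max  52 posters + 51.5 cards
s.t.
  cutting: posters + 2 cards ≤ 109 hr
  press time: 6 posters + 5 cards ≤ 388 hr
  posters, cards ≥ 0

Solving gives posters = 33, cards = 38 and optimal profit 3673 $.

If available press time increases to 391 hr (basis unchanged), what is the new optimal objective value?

3695.5

At the optimum: cutting uses 109 of 109 (binding); press time uses 388 of 388 (binding).
The binding rows give the dual system: 1·y_cutting + 6·y_press time = 52 and 2·y_cutting + 5·y_press time = 51.5.
This yields shadow prices y_cutting = 7, y_press time = 7.5.
Δz = y_press time·Δb = 7.5 × (3) = 22.5, so new z* = 3673 + 22.5 = 3695.5.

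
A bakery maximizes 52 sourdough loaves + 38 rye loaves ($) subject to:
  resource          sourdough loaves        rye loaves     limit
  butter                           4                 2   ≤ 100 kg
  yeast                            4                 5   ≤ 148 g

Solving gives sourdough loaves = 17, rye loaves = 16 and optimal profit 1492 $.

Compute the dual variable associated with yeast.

Both butter and yeast are binding at x*.
Dual feasibility on the basic columns requires 4·y_butter + 4·y_yeast = 52, 2·y_butter + 5·y_yeast = 38.
Solving: y_butter = 9, y_yeast = 4.
Shadow price of yeast = 4.

4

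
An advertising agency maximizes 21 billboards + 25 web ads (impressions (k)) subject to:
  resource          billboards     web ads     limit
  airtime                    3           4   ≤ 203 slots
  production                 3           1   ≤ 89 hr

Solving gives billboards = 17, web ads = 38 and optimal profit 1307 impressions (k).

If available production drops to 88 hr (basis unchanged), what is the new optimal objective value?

At the optimum: airtime uses 203 of 203 (binding); production uses 89 of 89 (binding).
From A_Bᵀ y = c: 3·y_airtime + 3·y_production = 21; 4·y_airtime + 1·y_production = 25.
This yields shadow prices y_airtime = 6, y_production = 1.
Δz = y_production·Δb = 1 × (-1) = -1, so new z* = 1307 − 1 = 1306.

1306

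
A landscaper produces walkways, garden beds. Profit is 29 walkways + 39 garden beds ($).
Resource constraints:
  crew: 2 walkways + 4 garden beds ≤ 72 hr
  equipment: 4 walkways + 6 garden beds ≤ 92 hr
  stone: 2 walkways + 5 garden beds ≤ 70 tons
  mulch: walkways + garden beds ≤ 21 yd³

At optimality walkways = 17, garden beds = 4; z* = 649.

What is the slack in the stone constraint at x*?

16

stone used = 2·17 + 5·4 = 54; slack = 70 − 54 = 16.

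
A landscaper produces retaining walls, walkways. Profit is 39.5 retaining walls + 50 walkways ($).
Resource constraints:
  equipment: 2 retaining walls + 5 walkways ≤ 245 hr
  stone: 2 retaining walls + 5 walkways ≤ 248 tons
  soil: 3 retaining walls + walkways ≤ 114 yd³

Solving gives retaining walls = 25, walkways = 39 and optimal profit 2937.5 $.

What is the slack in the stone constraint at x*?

3

stone used = 2·25 + 5·39 = 245; slack = 248 − 245 = 3.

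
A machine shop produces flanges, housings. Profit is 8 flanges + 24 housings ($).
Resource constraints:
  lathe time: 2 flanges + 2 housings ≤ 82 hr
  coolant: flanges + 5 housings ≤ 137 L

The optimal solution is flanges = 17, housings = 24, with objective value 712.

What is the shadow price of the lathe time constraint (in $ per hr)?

2

Both lathe time and coolant are binding at x*.
Dual feasibility on the basic columns requires 2·y_lathe time + 1·y_coolant = 8, 2·y_lathe time + 5·y_coolant = 24.
→ y_lathe time = 2 and y_coolant = 4.
Shadow price of lathe time = 2.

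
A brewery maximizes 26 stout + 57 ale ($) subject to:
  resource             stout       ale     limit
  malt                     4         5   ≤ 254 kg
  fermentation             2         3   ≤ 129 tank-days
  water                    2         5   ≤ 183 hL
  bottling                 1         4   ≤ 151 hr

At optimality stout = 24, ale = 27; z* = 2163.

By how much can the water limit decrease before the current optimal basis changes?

46

Binding constraints: fermentation, water. The basis is B = [[2,3],[2,5]] with det 4.
Per unit decrease in water, x* moves by d = (0.75, -0.5).
The basis stays optimal until malt becomes binding; allowable decrease = 46 hL.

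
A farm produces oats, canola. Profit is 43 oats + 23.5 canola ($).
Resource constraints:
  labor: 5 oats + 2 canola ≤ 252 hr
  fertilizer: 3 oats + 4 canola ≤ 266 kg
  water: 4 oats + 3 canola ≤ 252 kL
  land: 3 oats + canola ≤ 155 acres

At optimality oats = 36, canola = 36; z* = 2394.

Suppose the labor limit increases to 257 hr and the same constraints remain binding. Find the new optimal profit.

2419

Binding: labor and water. Non-binding: fertilizer (14 unused), land (11 unused).
Slack constraints have shadow price 0 (complementary slackness).
The binding rows give the dual system: 5·y_labor + 4·y_water = 43 and 2·y_labor + 3·y_water = 23.5.
→ y_labor = 5 and y_water = 4.5.
Δz = y_labor·Δb = 5 × (5) = 25, so new z* = 2394 + 25 = 2419.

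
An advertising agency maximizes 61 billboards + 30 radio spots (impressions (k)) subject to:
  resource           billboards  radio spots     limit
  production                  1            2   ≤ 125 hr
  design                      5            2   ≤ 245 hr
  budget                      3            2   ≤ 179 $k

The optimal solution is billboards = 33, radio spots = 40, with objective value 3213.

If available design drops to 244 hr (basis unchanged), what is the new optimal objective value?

3205

At the optimum: production uses 113 of 125 (slack = 12); design uses 245 of 245 (binding); budget uses 179 of 179 (binding).
Since production is not tight, its dual is 0.
The binding rows give the dual system: 5·y_design + 3·y_budget = 61 and 2·y_design + 2·y_budget = 30.
→ y_design = 8 and y_budget = 7.
Δz = y_design·Δb = 8 × (-1) = -8, so new z* = 3213 − 8 = 3205.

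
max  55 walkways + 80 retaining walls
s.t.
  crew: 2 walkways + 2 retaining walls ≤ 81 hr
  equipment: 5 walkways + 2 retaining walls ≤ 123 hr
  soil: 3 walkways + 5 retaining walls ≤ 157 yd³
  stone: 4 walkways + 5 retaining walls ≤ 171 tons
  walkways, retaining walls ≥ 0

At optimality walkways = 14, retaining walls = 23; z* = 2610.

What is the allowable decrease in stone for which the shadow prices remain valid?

Binding constraints: soil, stone. The basis is B = [[3,5],[4,5]] with det -5.
Per unit decrease in stone, x* moves by d = (-1, 0.6).
The basis stays optimal until walkways reaches 0; allowable decrease = 14 tons.

14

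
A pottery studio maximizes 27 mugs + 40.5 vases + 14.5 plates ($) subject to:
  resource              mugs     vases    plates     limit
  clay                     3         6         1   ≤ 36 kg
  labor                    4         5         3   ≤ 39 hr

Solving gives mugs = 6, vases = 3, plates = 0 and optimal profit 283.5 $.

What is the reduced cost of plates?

Check each constraint at x*: clay 36/36 (tight); labor 39/39 (tight).
From A_Bᵀ y = c: 3·y_clay + 4·y_labor = 27; 6·y_clay + 5·y_labor = 40.5.
This yields shadow prices y_clay = 3, y_labor = 4.5.
Reduced cost of plates: c₃ − yᵀa₃ = 14.5 − (3·1 + 4.5·3) = 14.5 − 16.5 = -2.

-2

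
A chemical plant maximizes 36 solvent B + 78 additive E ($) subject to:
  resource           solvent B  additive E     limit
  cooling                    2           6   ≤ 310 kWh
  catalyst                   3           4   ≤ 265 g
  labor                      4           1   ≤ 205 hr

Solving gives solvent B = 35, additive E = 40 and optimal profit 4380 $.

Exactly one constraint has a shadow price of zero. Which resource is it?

labor

cooling: 310/310 (binding)
catalyst: 265/265 (binding)
labor: 180/205 (slack 25)
By complementary slackness, a constraint with positive slack has shadow price 0 → labor.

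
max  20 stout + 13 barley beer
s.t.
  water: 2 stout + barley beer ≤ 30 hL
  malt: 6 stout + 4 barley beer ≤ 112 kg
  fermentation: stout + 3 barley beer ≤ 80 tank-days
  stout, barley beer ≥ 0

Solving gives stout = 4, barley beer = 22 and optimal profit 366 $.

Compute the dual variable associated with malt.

3

Binding: water and malt. Non-binding: fermentation (10 unused).
Slack constraints have shadow price 0 (complementary slackness).
The binding rows give the dual system: 2·y_water + 6·y_malt = 20 and 1·y_water + 4·y_malt = 13.
Solving: y_water = 1, y_malt = 3.
Shadow price of malt = 3.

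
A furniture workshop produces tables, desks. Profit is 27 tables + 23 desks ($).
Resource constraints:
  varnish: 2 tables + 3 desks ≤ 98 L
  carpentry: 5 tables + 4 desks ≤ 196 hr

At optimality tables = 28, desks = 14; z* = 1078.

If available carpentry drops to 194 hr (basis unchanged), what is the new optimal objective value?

At the optimum: varnish uses 98 of 98 (binding); carpentry uses 196 of 196 (binding).
From A_Bᵀ y = c: 2·y_varnish + 5·y_carpentry = 27; 3·y_varnish + 4·y_carpentry = 23.
This yields shadow prices y_varnish = 1, y_carpentry = 5.
Δz = y_carpentry·Δb = 5 × (-2) = -10, so new z* = 1078 − 10 = 1068.

1068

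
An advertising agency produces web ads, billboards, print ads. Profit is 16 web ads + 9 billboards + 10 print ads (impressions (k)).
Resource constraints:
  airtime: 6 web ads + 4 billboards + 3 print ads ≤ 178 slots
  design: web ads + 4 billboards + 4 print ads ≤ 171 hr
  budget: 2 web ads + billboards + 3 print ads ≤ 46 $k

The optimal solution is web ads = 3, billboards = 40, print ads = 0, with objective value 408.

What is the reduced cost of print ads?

-8

Check each constraint at x*: airtime 178/178 (tight); design 163/171 (slack 8); budget 46/46 (tight).
By complementary slackness, y = 0 for the non-binding constraint.
From A_Bᵀ y = c: 6·y_airtime + 2·y_budget = 16; 4·y_airtime + 1·y_budget = 9.
Solving: y_airtime = 1, y_budget = 5.
Reduced cost of print ads: c₃ − yᵀa₃ = 10 − (1·3 + 5·3) = 10 − 18 = -8.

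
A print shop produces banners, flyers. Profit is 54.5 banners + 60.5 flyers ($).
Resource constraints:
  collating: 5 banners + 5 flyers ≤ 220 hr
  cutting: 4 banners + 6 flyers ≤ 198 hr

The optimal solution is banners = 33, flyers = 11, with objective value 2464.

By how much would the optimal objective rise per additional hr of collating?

Both collating and cutting are binding at x*.
Dual feasibility on the basic columns requires 5·y_collating + 4·y_cutting = 54.5, 5·y_collating + 6·y_cutting = 60.5.
→ y_collating = 8.5 and y_cutting = 3.
Shadow price of collating = 8.5.

8.5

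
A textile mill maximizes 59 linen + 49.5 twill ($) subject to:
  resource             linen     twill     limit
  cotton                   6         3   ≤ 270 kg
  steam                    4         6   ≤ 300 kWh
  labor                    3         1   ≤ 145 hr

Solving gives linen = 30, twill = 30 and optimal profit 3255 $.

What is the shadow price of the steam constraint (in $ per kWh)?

Check each constraint at x*: cotton 270/270 (tight); steam 300/300 (tight); labor 120/145 (slack 25).
Slack constraints have shadow price 0 (complementary slackness).
The binding rows give the dual system: 6·y_cotton + 4·y_steam = 59 and 3·y_cotton + 6·y_steam = 49.5.
Solving: y_cotton = 6.5, y_steam = 5.
Shadow price of steam = 5.

5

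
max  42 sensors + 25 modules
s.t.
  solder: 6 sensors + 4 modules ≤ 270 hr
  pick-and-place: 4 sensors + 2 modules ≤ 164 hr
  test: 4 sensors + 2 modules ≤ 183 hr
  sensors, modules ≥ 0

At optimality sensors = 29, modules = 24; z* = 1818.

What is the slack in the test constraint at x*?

19

test used = 4·29 + 2·24 = 164; slack = 183 − 164 = 19.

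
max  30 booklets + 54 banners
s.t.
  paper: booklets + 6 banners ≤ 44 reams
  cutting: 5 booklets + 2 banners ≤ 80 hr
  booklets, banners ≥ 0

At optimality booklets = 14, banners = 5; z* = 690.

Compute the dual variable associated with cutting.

4.5

Both paper and cutting are binding at x*.
From A_Bᵀ y = c: 1·y_paper + 5·y_cutting = 30; 6·y_paper + 2·y_cutting = 54.
Solving: y_paper = 7.5, y_cutting = 4.5.
Shadow price of cutting = 4.5.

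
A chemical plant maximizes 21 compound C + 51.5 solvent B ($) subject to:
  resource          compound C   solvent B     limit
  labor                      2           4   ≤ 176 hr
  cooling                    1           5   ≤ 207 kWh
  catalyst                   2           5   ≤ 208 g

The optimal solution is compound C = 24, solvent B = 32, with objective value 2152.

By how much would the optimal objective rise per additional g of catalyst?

Check each constraint at x*: labor 176/176 (tight); cooling 184/207 (slack 23); catalyst 208/208 (tight).
Since cooling is not tight, its dual is 0.
Dual feasibility on the basic columns requires 2·y_labor + 2·y_catalyst = 21, 4·y_labor + 5·y_catalyst = 51.5.
Solving: y_labor = 1, y_catalyst = 9.5.
Shadow price of catalyst = 9.5.

9.5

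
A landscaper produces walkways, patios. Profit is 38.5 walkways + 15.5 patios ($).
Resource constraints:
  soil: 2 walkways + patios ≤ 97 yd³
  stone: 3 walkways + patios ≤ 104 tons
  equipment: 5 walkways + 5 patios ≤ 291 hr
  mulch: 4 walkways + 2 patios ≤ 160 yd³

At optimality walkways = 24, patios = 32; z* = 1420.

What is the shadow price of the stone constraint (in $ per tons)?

7.5

Binding: stone and mulch. Non-binding: soil (17 unused), equipment (11 unused).
Since soil, equipment are not tight, their duals are 0.
The binding rows give the dual system: 3·y_stone + 4·y_mulch = 38.5 and 1·y_stone + 2·y_mulch = 15.5.
→ y_stone = 7.5 and y_mulch = 4.
Shadow price of stone = 7.5.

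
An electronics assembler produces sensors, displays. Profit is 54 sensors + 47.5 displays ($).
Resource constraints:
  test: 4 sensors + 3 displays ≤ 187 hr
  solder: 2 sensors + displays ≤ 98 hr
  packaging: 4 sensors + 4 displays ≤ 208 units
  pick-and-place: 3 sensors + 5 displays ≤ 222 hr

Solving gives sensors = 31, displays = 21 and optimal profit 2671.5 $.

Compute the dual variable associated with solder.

Binding: test and packaging. Non-binding: solder (15 unused), pick-and-place (24 unused).
Slack constraints have shadow price 0 (complementary slackness).
From A_Bᵀ y = c: 4·y_test + 4·y_packaging = 54; 3·y_test + 4·y_packaging = 47.5.
Solving: y_test = 6.5, y_packaging = 7.
Shadow price of solder = 0.

0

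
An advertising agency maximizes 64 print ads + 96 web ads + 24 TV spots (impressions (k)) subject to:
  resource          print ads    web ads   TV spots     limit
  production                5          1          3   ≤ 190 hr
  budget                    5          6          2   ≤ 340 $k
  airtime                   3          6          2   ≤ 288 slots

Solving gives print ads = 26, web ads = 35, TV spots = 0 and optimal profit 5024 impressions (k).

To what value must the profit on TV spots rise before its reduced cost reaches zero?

Binding: budget and airtime. Non-binding: production (25 unused).
Slack constraints have shadow price 0 (complementary slackness).
The binding rows give the dual system: 5·y_budget + 3·y_airtime = 64 and 6·y_budget + 6·y_airtime = 96.
This yields shadow prices y_budget = 8, y_airtime = 8.
TV spots enters the basis when its profit ≥ yᵀa₃ = 8·2 + 8·2 = 32.

32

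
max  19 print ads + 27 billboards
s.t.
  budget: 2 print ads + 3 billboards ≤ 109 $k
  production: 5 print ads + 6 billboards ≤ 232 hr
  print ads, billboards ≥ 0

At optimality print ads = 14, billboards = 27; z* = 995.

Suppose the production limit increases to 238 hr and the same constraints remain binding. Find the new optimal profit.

1001

At the optimum: budget uses 109 of 109 (binding); production uses 232 of 232 (binding).
Dual feasibility on the basic columns requires 2·y_budget + 5·y_production = 19, 3·y_budget + 6·y_production = 27.
→ y_budget = 7 and y_production = 1.
Δz = y_production·Δb = 1 × (6) = 6, so new z* = 995 + 6 = 1001.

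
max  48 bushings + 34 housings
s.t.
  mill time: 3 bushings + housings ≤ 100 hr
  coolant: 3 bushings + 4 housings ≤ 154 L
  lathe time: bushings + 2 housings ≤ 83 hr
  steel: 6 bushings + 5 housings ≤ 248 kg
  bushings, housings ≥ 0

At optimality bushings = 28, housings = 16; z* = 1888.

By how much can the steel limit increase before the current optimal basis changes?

6

Binding constraints: mill time, steel. The basis is B = [[3,1],[6,5]] with det 9.
Per unit increase in steel, x* moves by d = (-0.1111, 0.3333).
The basis stays optimal until coolant becomes binding; allowable increase = 6 kg.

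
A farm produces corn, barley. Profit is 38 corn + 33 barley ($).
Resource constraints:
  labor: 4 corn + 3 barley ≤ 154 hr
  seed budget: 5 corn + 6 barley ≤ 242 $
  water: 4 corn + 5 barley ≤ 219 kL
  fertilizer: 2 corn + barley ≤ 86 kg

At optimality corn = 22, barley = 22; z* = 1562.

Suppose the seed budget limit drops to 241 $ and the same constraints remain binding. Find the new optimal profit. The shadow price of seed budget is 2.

1560

Δb = -1, so new z* = 1562 + (2)·(-1) = 1562 − 2 = 1560.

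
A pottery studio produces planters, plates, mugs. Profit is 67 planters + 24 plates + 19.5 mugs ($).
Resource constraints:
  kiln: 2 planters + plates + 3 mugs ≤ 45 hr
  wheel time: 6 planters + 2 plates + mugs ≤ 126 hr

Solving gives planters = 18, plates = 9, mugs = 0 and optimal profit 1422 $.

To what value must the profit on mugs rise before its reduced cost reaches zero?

At the optimum: kiln uses 45 of 45 (binding); wheel time uses 126 of 126 (binding).
From A_Bᵀ y = c: 2·y_kiln + 6·y_wheel time = 67; 1·y_kiln + 2·y_wheel time = 24.
This yields shadow prices y_kiln = 5, y_wheel time = 9.5.
mugs enters the basis when its profit ≥ yᵀa₃ = 5·3 + 9.5·1 = 24.5.

24.5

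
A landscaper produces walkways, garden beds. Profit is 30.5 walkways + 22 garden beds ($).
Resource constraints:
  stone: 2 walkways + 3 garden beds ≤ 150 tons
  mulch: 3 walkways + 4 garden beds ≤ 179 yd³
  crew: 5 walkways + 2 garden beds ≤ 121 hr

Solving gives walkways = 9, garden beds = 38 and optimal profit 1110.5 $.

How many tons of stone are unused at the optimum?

stone used = 2·9 + 3·38 = 132; slack = 150 − 132 = 18.

18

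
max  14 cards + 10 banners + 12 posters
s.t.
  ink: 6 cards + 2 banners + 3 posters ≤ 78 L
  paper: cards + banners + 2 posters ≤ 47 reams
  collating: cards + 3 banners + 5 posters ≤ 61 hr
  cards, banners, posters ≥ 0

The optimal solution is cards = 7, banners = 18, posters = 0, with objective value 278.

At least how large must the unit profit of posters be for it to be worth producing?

16

Binding: ink and collating. Non-binding: paper (22 unused).
By complementary slackness, y = 0 for the non-binding constraint.
Dual feasibility on the basic columns requires 6·y_ink + 1·y_collating = 14, 2·y_ink + 3·y_collating = 10.
This yields shadow prices y_ink = 2, y_collating = 2.
posters enters the basis when its profit ≥ yᵀa₃ = 2·3 + 2·5 = 16.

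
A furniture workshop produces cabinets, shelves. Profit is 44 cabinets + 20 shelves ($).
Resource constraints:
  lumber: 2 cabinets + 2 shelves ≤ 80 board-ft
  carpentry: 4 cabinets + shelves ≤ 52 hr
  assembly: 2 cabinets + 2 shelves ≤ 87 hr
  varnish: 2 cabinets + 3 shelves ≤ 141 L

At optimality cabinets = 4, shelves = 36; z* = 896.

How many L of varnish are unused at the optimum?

25

varnish used = 2·4 + 3·36 = 116; slack = 141 − 116 = 25.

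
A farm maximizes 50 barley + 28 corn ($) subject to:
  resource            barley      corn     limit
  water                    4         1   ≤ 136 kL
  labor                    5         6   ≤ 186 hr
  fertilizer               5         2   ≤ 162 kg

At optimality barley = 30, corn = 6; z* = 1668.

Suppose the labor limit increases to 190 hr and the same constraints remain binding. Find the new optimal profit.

Binding: labor and fertilizer. Non-binding: water (10 unused).
Since water is not tight, its dual is 0.
From A_Bᵀ y = c: 5·y_labor + 5·y_fertilizer = 50; 6·y_labor + 2·y_fertilizer = 28.
→ y_labor = 2 and y_fertilizer = 8.
Δz = y_labor·Δb = 2 × (4) = 8, so new z* = 1668 + 8 = 1676.

1676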